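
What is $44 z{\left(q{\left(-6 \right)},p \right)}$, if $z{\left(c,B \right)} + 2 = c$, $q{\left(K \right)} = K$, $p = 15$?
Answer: $-352$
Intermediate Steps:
$z{\left(c,B \right)} = -2 + c$
$44 z{\left(q{\left(-6 \right)},p \right)} = 44 \left(-2 - 6\right) = 44 \left(-8\right) = -352$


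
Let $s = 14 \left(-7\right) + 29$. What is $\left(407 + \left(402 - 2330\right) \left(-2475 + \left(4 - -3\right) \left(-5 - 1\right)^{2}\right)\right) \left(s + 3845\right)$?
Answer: $16185261376$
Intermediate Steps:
$s = -69$ ($s = -98 + 29 = -69$)
$\left(407 + \left(402 - 2330\right) \left(-2475 + \left(4 - -3\right) \left(-5 - 1\right)^{2}\right)\right) \left(s + 3845\right) = \left(407 + \left(402 - 2330\right) \left(-2475 + \left(4 - -3\right) \left(-5 - 1\right)^{2}\right)\right) \left(-69 + 3845\right) = \left(407 - 1928 \left(-2475 + \left(4 + 3\right) \left(-6\right)^{2}\right)\right) 3776 = \left(407 - 1928 \left(-2475 + 7 \cdot 36\right)\right) 3776 = \left(407 - 1928 \left(-2475 + 252\right)\right) 3776 = \left(407 - -4285944\right) 3776 = \left(407 + 4285944\right) 3776 = 4286351 \cdot 3776 = 16185261376$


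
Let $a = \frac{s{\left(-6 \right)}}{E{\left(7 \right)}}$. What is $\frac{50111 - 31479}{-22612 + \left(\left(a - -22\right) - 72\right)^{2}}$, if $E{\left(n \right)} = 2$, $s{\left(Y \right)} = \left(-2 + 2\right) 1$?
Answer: $- \frac{2329}{2514} \approx -0.92641$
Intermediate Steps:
$s{\left(Y \right)} = 0$ ($s{\left(Y \right)} = 0 \cdot 1 = 0$)
$a = 0$ ($a = \frac{0}{2} = 0 \cdot \frac{1}{2} = 0$)
$\frac{50111 - 31479}{-22612 + \left(\left(a - -22\right) - 72\right)^{2}} = \frac{50111 - 31479}{-22612 + \left(\left(0 - -22\right) - 72\right)^{2}} = \frac{18632}{-22612 + \left(\left(0 + 22\right) - 72\right)^{2}} = \frac{18632}{-22612 + \left(22 - 72\right)^{2}} = \frac{18632}{-22612 + \left(-50\right)^{2}} = \frac{18632}{-22612 + 2500} = \frac{18632}{-20112} = 18632 \left(- \frac{1}{20112}\right) = - \frac{2329}{2514}$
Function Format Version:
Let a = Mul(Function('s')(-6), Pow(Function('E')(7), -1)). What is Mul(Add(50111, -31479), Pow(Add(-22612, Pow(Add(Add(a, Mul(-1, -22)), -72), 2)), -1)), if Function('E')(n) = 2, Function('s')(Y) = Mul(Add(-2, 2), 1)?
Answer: Rational(-2329, 2514) ≈ -0.92641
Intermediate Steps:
Function('s')(Y) = 0 (Function('s')(Y) = Mul(0, 1) = 0)
a = 0 (a = Mul(0, Pow(2, -1)) = Mul(0, Rational(1, 2)) = 0)
Mul(Add(50111, -31479), Pow(Add(-22612, Pow(Add(Add(a, Mul(-1, -22)), -72), 2)), -1)) = Mul(Add(50111, -31479), Pow(Add(-22612, Pow(Add(Add(0, Mul(-1, -22)), -72), 2)), -1)) = Mul(18632, Pow(Add(-22612, Pow(Add(Add(0, 22), -72), 2)), -1)) = Mul(18632, Pow(Add(-22612, Pow(Add(22, -72), 2)), -1)) = Mul(18632, Pow(Add(-22612, Pow(-50, 2)), -1)) = Mul(18632, Pow(Add(-22612, 2500), -1)) = Mul(18632, Pow(-20112, -1)) = Mul(18632, Rational(-1, 20112)) = Rational(-2329, 2514)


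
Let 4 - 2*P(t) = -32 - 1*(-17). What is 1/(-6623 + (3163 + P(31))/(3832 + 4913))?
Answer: -1166/7721995 ≈ -0.00015100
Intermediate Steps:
P(t) = 19/2 (P(t) = 2 - (-32 - 1*(-17))/2 = 2 - (-32 + 17)/2 = 2 - ½*(-15) = 2 + 15/2 = 19/2)
1/(-6623 + (3163 + P(31))/(3832 + 4913)) = 1/(-6623 + (3163 + 19/2)/(3832 + 4913)) = 1/(-6623 + (6345/2)/8745) = 1/(-6623 + (6345/2)*(1/8745)) = 1/(-6623 + 423/1166) = 1/(-7721995/1166) = -1166/7721995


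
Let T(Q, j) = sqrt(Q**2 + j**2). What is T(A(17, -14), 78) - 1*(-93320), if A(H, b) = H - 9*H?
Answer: 93320 + 2*sqrt(6145) ≈ 93477.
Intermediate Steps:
A(H, b) = -8*H
T(A(17, -14), 78) - 1*(-93320) = sqrt((-8*17)**2 + 78**2) - 1*(-93320) = sqrt((-136)**2 + 6084) + 93320 = sqrt(18496 + 6084) + 93320 = sqrt(24580) + 93320 = 2*sqrt(6145) + 93320 = 93320 + 2*sqrt(6145)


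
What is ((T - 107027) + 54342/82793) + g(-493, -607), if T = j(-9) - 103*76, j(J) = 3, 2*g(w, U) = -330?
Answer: -9522548139/82793 ≈ -1.1502e+5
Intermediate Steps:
g(w, U) = -165 (g(w, U) = (1/2)*(-330) = -165)
T = -7825 (T = 3 - 103*76 = 3 - 7828 = -7825)
((T - 107027) + 54342/82793) + g(-493, -607) = ((-7825 - 107027) + 54342/82793) - 165 = (-114852 + 54342*(1/82793)) - 165 = (-114852 + 54342/82793) - 165 = -9508887294/82793 - 165 = -9522548139/82793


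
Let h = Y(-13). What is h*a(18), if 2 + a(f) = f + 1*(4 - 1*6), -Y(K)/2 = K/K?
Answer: -28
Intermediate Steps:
Y(K) = -2 (Y(K) = -2*K/K = -2*1 = -2)
a(f) = -4 + f (a(f) = -2 + (f + 1*(4 - 1*6)) = -2 + (f + 1*(4 - 6)) = -2 + (f + 1*(-2)) = -2 + (f - 2) = -2 + (-2 + f) = -4 + f)
h = -2
h*a(18) = -2*(-4 + 18) = -2*14 = -28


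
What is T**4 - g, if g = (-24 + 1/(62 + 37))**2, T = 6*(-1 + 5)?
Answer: 3246095951/9801 ≈ 3.3120e+5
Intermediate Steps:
T = 24 (T = 6*4 = 24)
g = 5640625/9801 (g = (-24 + 1/99)**2 = (-2375/99)**2 = 5640625/9801 ≈ 575.52)
T**4 - g = 24**4 - 1*5640625/9801 = 331776 - 5640625/9801 = 3246095951/9801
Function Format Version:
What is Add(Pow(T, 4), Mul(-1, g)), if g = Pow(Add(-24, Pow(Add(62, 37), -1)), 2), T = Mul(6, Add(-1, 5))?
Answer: Rational(3246095951, 9801) ≈ 3.3120e+5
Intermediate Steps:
T = 24 (T = Mul(6, 4) = 24)
g = Rational(5640625, 9801) (g = Pow(Add(-24, Pow(99, -1)), 2) = Pow(Add(-24, Rational(1, 99)), 2) = Pow(Rational(-2375, 99), 2) = Rational(5640625, 9801) ≈ 575.52)
Add(Pow(T, 4), Mul(-1, g)) = Add(Pow(24, 4), Mul(-1, Rational(5640625, 9801))) = Add(331776, Rational(-5640625, 9801)) = Rational(3246095951, 9801)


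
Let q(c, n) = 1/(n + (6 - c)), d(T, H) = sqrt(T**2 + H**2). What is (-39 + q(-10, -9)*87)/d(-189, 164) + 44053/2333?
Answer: 44053/2333 - 186*sqrt(62617)/438319 ≈ 18.776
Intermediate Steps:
d(T, H) = sqrt(H**2 + T**2)
q(c, n) = 1/(6 + n - c)
(-39 + q(-10, -9)*87)/d(-189, 164) + 44053/2333 = (-39 + 87/(6 - 9 - 1*(-10)))/(sqrt(164**2 + (-189)**2)) + 44053/2333 = (-39 + 87/(6 - 9 + 10))/(sqrt(26896 + 35721)) + 44053*(1/2333) = (-39 + 87/7)/(sqrt(62617)) + 44053/2333 = (-39 + (1/7)*87)*(sqrt(62617)/62617) + 44053/2333 = (-39 + 87/7)*(sqrt(62617)/62617) + 44053/2333 = -186*sqrt(62617)/438319 + 44053/2333 = 44053/2333 - 186*sqrt(62617)/438319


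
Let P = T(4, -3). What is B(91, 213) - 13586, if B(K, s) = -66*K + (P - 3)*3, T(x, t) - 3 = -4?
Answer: -19604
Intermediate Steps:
T(x, t) = -1 (T(x, t) = 3 - 4 = -1)
P = -1
B(K, s) = -12 - 66*K (B(K, s) = -66*K + (-1 - 3)*3 = -66*K - 4*3 = -66*K - 12 = -12 - 66*K)
B(91, 213) - 13586 = (-12 - 66*91) - 13586 = (-12 - 6006) - 13586 = -6018 - 13586 = -19604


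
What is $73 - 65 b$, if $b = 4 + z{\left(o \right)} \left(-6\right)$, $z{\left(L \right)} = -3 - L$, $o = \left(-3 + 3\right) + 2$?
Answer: $-2137$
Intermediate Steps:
$o = 2$ ($o = 0 + 2 = 2$)
$b = 34$ ($b = 4 + \left(-3 - 2\right) \left(-6\right) = 4 - -30 = 4 + 30 = 34$)
$73 - 65 b = 73 - 2210 = -2137$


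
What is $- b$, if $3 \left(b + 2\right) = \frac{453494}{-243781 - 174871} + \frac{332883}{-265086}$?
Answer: $\frac{4284489577}{1541372001} \approx 2.7797$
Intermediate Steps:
$b = - \frac{4284489577}{1541372001}$ ($b = -2 + \frac{\frac{453494}{-243781 - 174871} + \frac{332883}{-265086}}{3} = -2 + \frac{\frac{453494}{-243781 - 174871} + 332883 \left(- \frac{1}{265086}\right)}{3} = -2 + \frac{\frac{453494}{-418652} - \frac{12329}{9818}}{3} = -2 + \frac{453494 \left(- \frac{1}{418652}\right) - \frac{12329}{9818}}{3} = -2 + \frac{- \frac{226747}{209326} - \frac{12329}{9818}}{3} = -2 + \frac{1}{3} \left(- \frac{1201745575}{513790667}\right) = -2 - \frac{1201745575}{1541372001} = - \frac{4284489577}{1541372001} \approx -2.7797$)
$- b = \left(-1\right) \left(- \frac{4284489577}{1541372001}\right) = \frac{4284489577}{1541372001}$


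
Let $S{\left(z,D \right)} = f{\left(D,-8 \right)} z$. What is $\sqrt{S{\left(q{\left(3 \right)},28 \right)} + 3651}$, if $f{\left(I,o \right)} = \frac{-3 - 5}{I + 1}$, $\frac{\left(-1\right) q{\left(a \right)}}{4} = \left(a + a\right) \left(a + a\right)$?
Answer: $\frac{\sqrt{3103899}}{29} \approx 60.751$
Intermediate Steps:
$q{\left(a \right)} = - 16 a^{2}$ ($q{\left(a \right)} = - 4 \left(a + a\right) \left(a + a\right) = - 4 \cdot 2 a 2 a = - 4 \cdot 4 a^{2} = - 16 a^{2}$)
$f{\left(I,o \right)} = - \frac{8}{1 + I}$
$S{\left(z,D \right)} = - \frac{8 z}{1 + D}$ ($S{\left(z,D \right)} = - \frac{8}{1 + D} z = - \frac{8 z}{1 + D}$)
$\sqrt{S{\left(q{\left(3 \right)},28 \right)} + 3651} = \sqrt{- \frac{8 \left(- 16 \cdot 3^{2}\right)}{1 + 28} + 3651} = \sqrt{- \frac{8 \left(\left(-16\right) 9\right)}{29} + 3651} = \sqrt{\left(-8\right) \left(-144\right) \frac{1}{29} + 3651} = \sqrt{\frac{1152}{29} + 3651} = \sqrt{\frac{107031}{29}} = \frac{\sqrt{3103899}}{29}$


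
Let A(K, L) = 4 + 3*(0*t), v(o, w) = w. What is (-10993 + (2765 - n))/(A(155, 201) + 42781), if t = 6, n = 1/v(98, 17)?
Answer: -139877/727345 ≈ -0.19231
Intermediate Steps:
n = 1/17 ≈ 0.058824
A(K, L) = 4 (A(K, L) = 4 + 3*(0*6) = 4 + 3*0 = 4 + 0 = 4)
(-10993 + (2765 - n))/(A(155, 201) + 42781) = (-10993 + (2765 - 1*1/17))/(4 + 42781) = (-10993 + (2765 - 1/17))/42785 = (-10993 + 47004/17)*(1/42785) = -139877/17*1/42785 = -139877/727345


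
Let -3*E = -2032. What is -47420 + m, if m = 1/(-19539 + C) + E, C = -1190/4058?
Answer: -5559370757615/118935678 ≈ -46743.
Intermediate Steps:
E = 2032/3 (E = -⅓*(-2032) = 2032/3 ≈ 677.33)
C = -595/2029 (C = -1190*1/4058 = -595/2029 ≈ -0.29325)
m = 80559093145/118935678 (m = 1/(-19539 - 595/2029) + 2032/3 = 1/(-39645226/2029) + 2032/3 = -2029/39645226 + 2032/3 = 80559093145/118935678 ≈ 677.33)
-47420 + m = -47420 + 80559093145/118935678 = -5559370757615/118935678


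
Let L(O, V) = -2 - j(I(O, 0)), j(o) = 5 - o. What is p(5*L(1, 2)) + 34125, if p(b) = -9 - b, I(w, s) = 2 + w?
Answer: 34136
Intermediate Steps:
L(O, V) = -5 + O (L(O, V) = -2 - (5 - (2 + O)) = -2 - (5 + (-2 - O)) = -2 - (3 - O) = -2 + (-3 + O) = -5 + O)
p(5*L(1, 2)) + 34125 = (-9 - 5*(-5 + 1)) + 34125 = (-9 - 5*(-4)) + 34125 = (-9 - 1*(-20)) + 34125 = (-9 + 20) + 34125 = 11 + 34125 = 34136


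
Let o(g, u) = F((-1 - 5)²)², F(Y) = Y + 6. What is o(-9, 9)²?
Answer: 3111696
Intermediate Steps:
F(Y) = 6 + Y
o(g, u) = 1764 (o(g, u) = (6 + (-1 - 5)²)² = (6 + (-6)²)² = (6 + 36)² = 42² = 1764)
o(-9, 9)² = 1764² = 3111696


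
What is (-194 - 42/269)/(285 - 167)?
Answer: -26114/15871 ≈ -1.6454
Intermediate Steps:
(-194 - 42/269)/(285 - 167) = (-194 - 42*1/269)/118 = (-194 - 42/269)*(1/118) = -52228/269*1/118 = -26114/15871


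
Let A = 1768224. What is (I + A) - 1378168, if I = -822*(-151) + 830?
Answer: 515008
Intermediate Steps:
I = 124952 (I = 124122 + 830 = 124952)
(I + A) - 1378168 = (124952 + 1768224) - 1378168 = 1893176 - 1378168 = 515008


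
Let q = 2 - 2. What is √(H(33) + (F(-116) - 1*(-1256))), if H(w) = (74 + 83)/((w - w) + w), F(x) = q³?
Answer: √1372965/33 ≈ 35.507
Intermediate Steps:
q = 0
F(x) = 0 (F(x) = 0³ = 0)
H(w) = 157/w (H(w) = 157/(0 + w) = 157/w)
√(H(33) + (F(-116) - 1*(-1256))) = √(157/33 + (0 - 1*(-1256))) = √(157*(1/33) + (0 + 1256)) = √(157/33 + 1256) = √(41605/33) = √1372965/33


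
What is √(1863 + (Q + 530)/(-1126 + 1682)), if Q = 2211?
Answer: √144361091/278 ≈ 43.220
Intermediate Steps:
√(1863 + (Q + 530)/(-1126 + 1682)) = √(1863 + (2211 + 530)/(-1126 + 1682)) = √(1863 + 2741/556) = √(1038569/556) = √144361091/278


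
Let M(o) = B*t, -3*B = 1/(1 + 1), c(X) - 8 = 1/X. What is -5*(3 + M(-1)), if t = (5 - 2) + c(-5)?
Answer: -6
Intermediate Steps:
c(X) = 8 + 1/X
B = -1/6 (B = -1/(3*(1 + 1)) = -1/3/2 = -1/3*1/2 = -1/6 ≈ -0.16667)
t = 54/5 (t = (5 - 2) + (8 + 1/(-5)) = 3 + (8 - 1/5) = 3 + 39/5 = 54/5 ≈ 10.800)
M(o) = -9/5 (M(o) = -1/6*54/5 = -9/5)
-5*(3 + M(-1)) = -5*(3 - 9/5) = -5*6/5 = -6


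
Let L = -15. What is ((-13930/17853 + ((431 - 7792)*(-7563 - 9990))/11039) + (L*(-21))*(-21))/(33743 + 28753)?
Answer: 501455373737/6158332935216 ≈ 0.081427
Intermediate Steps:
((-13930/17853 + ((431 - 7792)*(-7563 - 9990))/11039) + (L*(-21))*(-21))/(33743 + 28753) = ((-13930/17853 + ((431 - 7792)*(-7563 - 9990))/11039) - 15*(-21)*(-21))/(33743 + 28753) = ((-13930*1/17853 - 7361*(-17553)*(1/11039)) + 315*(-21))/62496 = ((-13930/17853 + 129207633*(1/11039)) - 6615)*(1/62496) = ((-13930/17853 + 129207633/11039) - 6615)*(1/62496) = (2306590098679/197079267 - 6615)*(1/62496) = (1002910747474/197079267)*(1/62496) = 501455373737/6158332935216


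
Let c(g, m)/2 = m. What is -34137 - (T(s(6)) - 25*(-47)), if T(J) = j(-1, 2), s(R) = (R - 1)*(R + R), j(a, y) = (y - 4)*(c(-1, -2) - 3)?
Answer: -35326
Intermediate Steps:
c(g, m) = 2*m
j(a, y) = 28 - 7*y (j(a, y) = (y - 4)*(2*(-2) - 3) = (-4 + y)*(-4 - 3) = (-4 + y)*(-7) = 28 - 7*y)
s(R) = 2*R*(-1 + R) (s(R) = (-1 + R)*(2*R) = 2*R*(-1 + R))
T(J) = 14 (T(J) = 28 - 7*2 = 28 - 14 = 14)
-34137 - (T(s(6)) - 25*(-47)) = -34137 - (14 - 25*(-47)) = -34137 - (14 + 1175) = -34137 - 1*1189 = -34137 - 1189 = -35326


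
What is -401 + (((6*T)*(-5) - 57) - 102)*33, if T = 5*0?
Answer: -5648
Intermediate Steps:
T = 0
-401 + (((6*T)*(-5) - 57) - 102)*33 = -401 + (((6*0)*(-5) - 57) - 102)*33 = -401 + ((0*(-5) - 57) - 102)*33 = -401 + ((0 - 57) - 102)*33 = -401 + (-57 - 102)*33 = -401 - 159*33 = -401 - 5247 = -5648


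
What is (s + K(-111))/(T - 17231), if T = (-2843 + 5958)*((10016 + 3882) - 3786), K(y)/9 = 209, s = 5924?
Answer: 7805/31481649 ≈ 0.00024792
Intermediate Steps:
K(y) = 1881 (K(y) = 9*209 = 1881)
T = 31498880 (T = 3115*(13898 - 3786) = 3115*10112 = 31498880)
(s + K(-111))/(T - 17231) = (5924 + 1881)/(31498880 - 17231) = 7805/31481649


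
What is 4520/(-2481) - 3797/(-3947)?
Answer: -8420083/9792507 ≈ -0.85985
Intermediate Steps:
4520/(-2481) - 3797/(-3947) = 4520*(-1/2481) - 3797*(-1/3947) = -4520/2481 + 3797/3947 = -8420083/9792507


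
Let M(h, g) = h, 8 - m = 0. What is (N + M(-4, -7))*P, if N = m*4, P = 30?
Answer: 840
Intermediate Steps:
m = 8 (m = 8 - 1*0 = 8 + 0 = 8)
N = 32 (N = 8*4 = 32)
(N + M(-4, -7))*P = (32 - 4)*30 = 28*30 = 840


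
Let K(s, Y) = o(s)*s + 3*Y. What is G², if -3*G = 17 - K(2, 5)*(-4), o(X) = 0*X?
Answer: 5929/9 ≈ 658.78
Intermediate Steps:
o(X) = 0
K(s, Y) = 3*Y (K(s, Y) = 0*s + 3*Y = 0 + 3*Y = 3*Y)
G = -77/3 (G = -(17 - (3*5)*(-4))/3 = -(17 - 15*(-4))/3 = -(17 - (-60))/3 = -(17 - 1*(-60))/3 = -(17 + 60)/3 = -⅓*77 = -77/3 ≈ -25.667)
G² = (-77/3)² = 5929/9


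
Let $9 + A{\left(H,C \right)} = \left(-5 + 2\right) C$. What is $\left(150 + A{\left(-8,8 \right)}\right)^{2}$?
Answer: $13689$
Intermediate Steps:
$A{\left(H,C \right)} = -9 - 3 C$ ($A{\left(H,C \right)} = -9 + \left(-5 + 2\right) C = -9 - 3 C$)
$\left(150 + A{\left(-8,8 \right)}\right)^{2} = \left(150 - 33\right)^{2} = 117^{2} = 13689$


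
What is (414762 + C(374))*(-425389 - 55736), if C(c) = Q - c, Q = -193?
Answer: -199279569375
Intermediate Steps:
C(c) = -193 - c
(414762 + C(374))*(-425389 - 55736) = (414762 + (-193 - 1*374))*(-425389 - 55736) = (414762 + (-193 - 374))*(-481125) = (414762 - 567)*(-481125) = 414195*(-481125) = -199279569375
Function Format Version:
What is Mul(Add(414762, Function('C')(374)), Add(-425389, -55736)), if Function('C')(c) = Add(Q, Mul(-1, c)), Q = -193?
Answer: -199279569375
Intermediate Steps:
Function('C')(c) = Add(-193, Mul(-1, c))
Mul(Add(414762, Function('C')(374)), Add(-425389, -55736)) = Mul(Add(414762, Add(-193, Mul(-1, 374))), Add(-425389, -55736)) = Mul(Add(414762, Add(-193, -374)), -481125) = Mul(Add(414762, -567), -481125) = Mul(414195, -481125) = -199279569375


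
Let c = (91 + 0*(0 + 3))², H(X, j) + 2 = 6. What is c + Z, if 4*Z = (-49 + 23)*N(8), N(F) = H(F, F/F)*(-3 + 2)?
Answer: 8307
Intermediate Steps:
H(X, j) = 4 (H(X, j) = -2 + 6 = 4)
N(F) = -4 (N(F) = 4*(-3 + 2) = 4*(-1) = -4)
c = 8281 (c = (91 + 0*3)² = (91 + 0)² = 91² = 8281)
Z = 26 (Z = ((-49 + 23)*(-4))/4 = (-26*(-4))/4 = (¼)*104 = 26)
c + Z = 8281 + 26 = 8307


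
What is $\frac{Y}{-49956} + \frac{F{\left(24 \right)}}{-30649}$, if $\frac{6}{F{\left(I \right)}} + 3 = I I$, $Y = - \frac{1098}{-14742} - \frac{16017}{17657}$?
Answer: $\frac{34520891542309}{2114502273526417866} \approx 1.6326 \cdot 10^{-5}$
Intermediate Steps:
$Y = - \frac{12040846}{14461083}$ ($Y = \left(-1098\right) \left(- \frac{1}{14742}\right) - \frac{16017}{17657} = \frac{61}{819} - \frac{16017}{17657} = - \frac{12040846}{14461083} \approx -0.83264$)
$F{\left(I \right)} = \frac{6}{-3 + I^{2}}$ ($F{\left(I \right)} = \frac{6}{-3 + I I} = \frac{6}{-3 + I^{2}}$)
$\frac{Y}{-49956} + \frac{F{\left(24 \right)}}{-30649} = - \frac{12040846}{14461083 \left(-49956\right)} + \frac{6 \frac{1}{-3 + 24^{2}}}{-30649} = \left(- \frac{12040846}{14461083}\right) \left(- \frac{1}{49956}\right) + \frac{6}{-3 + 576} \left(- \frac{1}{30649}\right) = \frac{6020423}{361208931174} + \frac{6}{573} \left(- \frac{1}{30649}\right) = \frac{6020423}{361208931174} + 6 \cdot \frac{1}{573} \left(- \frac{1}{30649}\right) = \frac{6020423}{361208931174} + \frac{2}{191} \left(- \frac{1}{30649}\right) = \frac{6020423}{361208931174} - \frac{2}{5853959} = \frac{34520891542309}{2114502273526417866}$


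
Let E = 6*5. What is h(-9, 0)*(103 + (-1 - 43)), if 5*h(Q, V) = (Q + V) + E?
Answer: 1239/5 ≈ 247.80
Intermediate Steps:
E = 30
h(Q, V) = 6 + Q/5 + V/5 (h(Q, V) = ((Q + V) + 30)/5 = (30 + Q + V)/5 = 6 + Q/5 + V/5)
h(-9, 0)*(103 + (-1 - 43)) = (6 + (1/5)*(-9) + (1/5)*0)*(103 + (-1 - 43)) = (6 - 9/5 + 0)*(103 - 44) = (21/5)*59 = 1239/5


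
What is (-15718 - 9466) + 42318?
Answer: 17134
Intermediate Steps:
(-15718 - 9466) + 42318 = -25184 + 42318 = 17134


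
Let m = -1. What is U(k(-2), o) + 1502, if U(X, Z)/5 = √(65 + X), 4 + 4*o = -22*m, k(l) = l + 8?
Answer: 1502 + 5*√71 ≈ 1544.1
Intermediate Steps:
k(l) = 8 + l
o = 9/2 (o = -1 + (-22*(-1))/4 = -1 + (¼)*22 = -1 + 11/2 = 9/2 ≈ 4.5000)
U(X, Z) = 5*√(65 + X)
U(k(-2), o) + 1502 = 5*√(65 + (8 - 2)) + 1502 = 5*√(65 + 6) + 1502 = 5*√71 + 1502 = 1502 + 5*√71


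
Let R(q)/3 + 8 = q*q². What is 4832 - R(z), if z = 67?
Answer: -897433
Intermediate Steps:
R(q) = -24 + 3*q³ (R(q) = -24 + 3*(q*q²) = -24 + 3*q³)
4832 - R(z) = 4832 - (-24 + 3*67³) = 4832 - (-24 + 3*300763) = 4832 - (-24 + 902289) = 4832 - 1*902265 = 4832 - 902265 = -897433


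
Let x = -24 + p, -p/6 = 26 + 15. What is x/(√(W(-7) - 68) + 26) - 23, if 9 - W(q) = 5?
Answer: -1202/37 + 108*I/37 ≈ -32.487 + 2.9189*I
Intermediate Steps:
p = -246 (p = -6*(26 + 15) = -6*41 = -246)
W(q) = 4 (W(q) = 9 - 1*5 = 9 - 5 = 4)
x = -270 (x = -24 - 246 = -270)
x/(√(W(-7) - 68) + 26) - 23 = -270/(√(4 - 68) + 26) - 23 = -270/(√(-64) + 26) - 23 = -270/(8*I + 26) - 23 = -270*(26 - 8*I)/740 - 23 = -27*(26 - 8*I)/74 - 23 = -23 - 27*(26 - 8*I)/74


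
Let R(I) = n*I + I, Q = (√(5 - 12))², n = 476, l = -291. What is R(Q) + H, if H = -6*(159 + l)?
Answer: -2547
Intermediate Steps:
Q = -7 (Q = (√(-7))² = (I*√7)² = -7)
R(I) = 477*I (R(I) = 476*I + I = 477*I)
H = 792 (H = -6*(159 - 291) = -6*(-132) = 792)
R(Q) + H = 477*(-7) + 792 = -3339 + 792 = -2547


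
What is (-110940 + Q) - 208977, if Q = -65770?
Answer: -385687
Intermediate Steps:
(-110940 + Q) - 208977 = (-110940 - 65770) - 208977 = -176710 - 208977 = -385687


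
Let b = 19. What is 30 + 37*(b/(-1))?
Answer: -673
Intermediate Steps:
30 + 37*(b/(-1)) = 30 + 37*(19/(-1)) = 30 + 37*(19*(-1)) = 30 + 37*(-19) = 30 - 703 = -673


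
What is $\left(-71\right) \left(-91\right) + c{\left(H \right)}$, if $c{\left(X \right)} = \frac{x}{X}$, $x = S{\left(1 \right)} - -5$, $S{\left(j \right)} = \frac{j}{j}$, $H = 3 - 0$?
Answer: $6463$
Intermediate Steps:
$H = 3$ ($H = 3 + 0 = 3$)
$S{\left(j \right)} = 1$
$x = 6$ ($x = 1 - -5 = 1 + 5 = 6$)
$c{\left(X \right)} = \frac{6}{X}$
$\left(-71\right) \left(-91\right) + c{\left(H \right)} = \left(-71\right) \left(-91\right) + \frac{6}{3} = 6461 + 6 \cdot \frac{1}{3} = 6461 + 2 = 6463$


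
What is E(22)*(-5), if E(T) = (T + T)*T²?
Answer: -106480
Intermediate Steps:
E(T) = 2*T³ (E(T) = (2*T)*T² = 2*T³)
E(22)*(-5) = (2*22³)*(-5) = (2*10648)*(-5) = 21296*(-5) = -106480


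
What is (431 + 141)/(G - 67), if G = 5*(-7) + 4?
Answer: -286/49 ≈ -5.8367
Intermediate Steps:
G = -31 (G = -35 + 4 = -31)
(431 + 141)/(G - 67) = (431 + 141)/(-31 - 67) = 572/(-98) = 572*(-1/98) = -286/49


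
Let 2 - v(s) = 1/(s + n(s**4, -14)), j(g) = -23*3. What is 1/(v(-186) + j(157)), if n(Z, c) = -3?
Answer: -189/12662 ≈ -0.014927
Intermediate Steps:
j(g) = -69
v(s) = 2 - 1/(-3 + s) (v(s) = 2 - 1/(s - 3) = 2 - 1/(-3 + s))
1/(v(-186) + j(157)) = 1/((-7 + 2*(-186))/(-3 - 186) - 69) = 1/((-7 - 372)/(-189) - 69) = 1/(-1/189*(-379) - 69) = 1/(379/189 - 69) = 1/(-12662/189) = -189/12662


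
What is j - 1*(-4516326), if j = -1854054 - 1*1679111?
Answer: 983161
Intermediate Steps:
j = -3533165 (j = -1854054 - 1679111 = -3533165)
j - 1*(-4516326) = -3533165 - 1*(-4516326) = -3533165 + 4516326 = 983161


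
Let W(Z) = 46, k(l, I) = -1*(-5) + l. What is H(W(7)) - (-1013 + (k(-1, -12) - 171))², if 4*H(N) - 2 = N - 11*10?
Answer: -2784831/2 ≈ -1.3924e+6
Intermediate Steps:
k(l, I) = 5 + l
H(N) = -27 + N/4 (H(N) = ½ + (N - 11*10)/4 = ½ + (N - 110)/4 = ½ + (-110 + N)/4 = ½ + (-55/2 + N/4) = -27 + N/4)
H(W(7)) - (-1013 + (k(-1, -12) - 171))² = (-27 + (¼)*46) - (-1013 + ((5 - 1) - 171))² = (-27 + 23/2) - (-1013 + (4 - 171))² = -31/2 - (-1013 - 167)² = -31/2 - 1*(-1180)² = -31/2 - 1*1392400 = -31/2 - 1392400 = -2784831/2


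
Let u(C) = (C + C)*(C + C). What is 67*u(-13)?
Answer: 45292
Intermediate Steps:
u(C) = 4*C² (u(C) = (2*C)*(2*C) = 4*C²)
67*u(-13) = 67*(4*(-13)²) = 67*(4*169) = 67*676 = 45292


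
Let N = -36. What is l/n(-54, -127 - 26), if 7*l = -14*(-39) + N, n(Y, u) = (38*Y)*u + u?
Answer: 10/43071 ≈ 0.00023217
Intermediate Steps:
n(Y, u) = u + 38*Y*u (n(Y, u) = 38*Y*u + u = u + 38*Y*u)
l = 510/7 (l = (-14*(-39) - 36)/7 = (546 - 36)/7 = (⅐)*510 = 510/7 ≈ 72.857)
l/n(-54, -127 - 26) = 510/(7*(((-127 - 26)*(1 + 38*(-54))))) = 510/(7*((-153*(1 - 2052)))) = 510/(7*((-153*(-2051)))) = (510/7)/313803 = (510/7)*(1/313803) = 10/43071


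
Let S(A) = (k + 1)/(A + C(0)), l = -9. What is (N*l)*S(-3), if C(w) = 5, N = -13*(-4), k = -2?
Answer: 234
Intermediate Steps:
N = 52
S(A) = -1/(5 + A) (S(A) = (-2 + 1)/(A + 5) = -1/(5 + A))
(N*l)*S(-3) = (52*(-9))*(-1/(5 - 3)) = -(-468)/2 = -468*(-½) = 234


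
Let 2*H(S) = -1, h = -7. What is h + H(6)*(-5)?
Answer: -9/2 ≈ -4.5000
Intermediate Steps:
H(S) = -1/2 (H(S) = (1/2)*(-1) = -1/2)
h + H(6)*(-5) = -7 - 1/2*(-5) = -7 + 5/2 = -9/2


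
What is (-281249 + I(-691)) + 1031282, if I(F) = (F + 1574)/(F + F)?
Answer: 1036544723/1382 ≈ 7.5003e+5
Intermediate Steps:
I(F) = (1574 + F)/(2*F) (I(F) = (1574 + F)/((2*F)) = (1574 + F)*(1/(2*F)) = (1574 + F)/(2*F))
(-281249 + I(-691)) + 1031282 = (-281249 + (½)*(1574 - 691)/(-691)) + 1031282 = (-281249 + (½)*(-1/691)*883) + 1031282 = (-281249 - 883/1382) + 1031282 = -388687001/1382 + 1031282 = 1036544723/1382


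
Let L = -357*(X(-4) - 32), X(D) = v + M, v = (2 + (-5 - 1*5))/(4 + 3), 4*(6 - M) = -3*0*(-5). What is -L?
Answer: -9690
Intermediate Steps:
M = 6 (M = 6 - (-3*0)*(-5)/4 = 6 - 0*(-5) = 6 - 1/4*0 = 6 + 0 = 6)
v = -8/7 (v = (2 + (-5 - 5))/7 = (2 - 10)*(1/7) = -8*1/7 = -8/7 ≈ -1.1429)
X(D) = 34/7 (X(D) = -8/7 + 6 = 34/7)
L = 9690 (L = -357*(34/7 - 32) = -357*(-190/7) = 9690)
-L = -1*9690 = -9690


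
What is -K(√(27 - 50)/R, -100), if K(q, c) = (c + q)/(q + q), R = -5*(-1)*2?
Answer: -½ - 500*I*√23/23 ≈ -0.5 - 104.26*I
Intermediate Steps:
R = 10 (R = 5*2 = 10)
K(q, c) = (c + q)/(2*q) (K(q, c) = (c + q)/((2*q)) = (c + q)*(1/(2*q)) = (c + q)/(2*q))
-K(√(27 - 50)/R, -100) = -(-100 + √(27 - 50)/10)/(2*(√(27 - 50)/10)) = -(-100 + √(-23)*(⅒))/(2*(√(-23)*(⅒))) = -(-100 + (I*√23)*(⅒))/(2*((I*√23)*(⅒))) = -(-100 + I*√23/10)/(2*(I*√23/10)) = -(-10*I*√23/23)*(-100 + I*√23/10)/2 = -(-5)*I*√23*(-100 + I*√23/10)/23 = 5*I*√23*(-100 + I*√23/10)/23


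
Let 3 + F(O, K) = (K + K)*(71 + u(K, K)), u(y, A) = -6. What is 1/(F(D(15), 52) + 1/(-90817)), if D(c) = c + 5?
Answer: 90817/613650468 ≈ 0.00014799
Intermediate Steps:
D(c) = 5 + c
F(O, K) = -3 + 130*K (F(O, K) = -3 + (K + K)*(71 - 6) = -3 + (2*K)*65 = -3 + 130*K)
1/(F(D(15), 52) + 1/(-90817)) = 1/((-3 + 130*52) + 1/(-90817)) = 1/((-3 + 6760) - 1/90817) = 1/(6757 - 1/90817) = 1/(613650468/90817) = 90817/613650468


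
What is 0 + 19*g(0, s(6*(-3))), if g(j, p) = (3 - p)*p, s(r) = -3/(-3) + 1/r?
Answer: 11951/324 ≈ 36.886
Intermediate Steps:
s(r) = 1 + 1/r (s(r) = -3*(-1/3) + 1/r = 1 + 1/r)
g(j, p) = p*(3 - p)
0 + 19*g(0, s(6*(-3))) = 0 + 19*(((1 + 6*(-3))/((6*(-3))))*(3 - (1 + 6*(-3))/(6*(-3)))) = 0 + 19*(((1 - 18)/(-18))*(3 - (1 - 18)/(-18))) = 0 + 19*((-1/18*(-17))*(3 - (-1)*(-17)/18)) = 0 + 19*(17*(3 - 1*17/18)/18) = 0 + 19*(17*(3 - 17/18)/18) = 0 + 19*((17/18)*(37/18)) = 0 + 19*(629/324) = 0 + 11951/324 = 11951/324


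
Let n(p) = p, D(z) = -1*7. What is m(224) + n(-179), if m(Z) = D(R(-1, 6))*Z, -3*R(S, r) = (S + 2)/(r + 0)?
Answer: -1747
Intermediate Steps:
R(S, r) = -(2 + S)/(3*r) (R(S, r) = -(S + 2)/(3*(r + 0)) = -(2 + S)/(3*r))
D(z) = -7
m(Z) = -7*Z
m(224) + n(-179) = -7*224 - 179 = -1568 - 179 = -1747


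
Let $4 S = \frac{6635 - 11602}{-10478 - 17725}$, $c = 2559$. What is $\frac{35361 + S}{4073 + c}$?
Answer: $\frac{3989150099}{748169184} \approx 5.3319$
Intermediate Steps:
$S = \frac{4967}{112812}$ ($S = \frac{\left(6635 - 11602\right) \frac{1}{-10478 - 17725}}{4} = \frac{\left(-4967\right) \frac{1}{-28203}}{4} = \frac{\left(-4967\right) \left(- \frac{1}{28203}\right)}{4} = \frac{1}{4} \cdot \frac{4967}{28203} = \frac{4967}{112812} \approx 0.044029$)
$\frac{35361 + S}{4073 + c} = \frac{35361 + \frac{4967}{112812}}{4073 + 2559} = \frac{3989150099}{112812 \cdot 6632} = \frac{3989150099}{112812} \cdot \frac{1}{6632} = \frac{3989150099}{748169184}$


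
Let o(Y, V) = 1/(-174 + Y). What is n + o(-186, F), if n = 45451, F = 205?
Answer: 16362359/360 ≈ 45451.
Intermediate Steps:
n + o(-186, F) = 45451 + 1/(-174 - 186) = 45451 + 1/(-360) = 45451 - 1/360 = 16362359/360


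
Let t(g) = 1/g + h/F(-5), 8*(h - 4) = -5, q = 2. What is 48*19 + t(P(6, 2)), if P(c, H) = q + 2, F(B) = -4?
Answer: 29165/32 ≈ 911.41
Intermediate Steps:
h = 27/8 (h = 4 + (1/8)*(-5) = 4 - 5/8 = 27/8 ≈ 3.3750)
P(c, H) = 4 (P(c, H) = 2 + 2 = 4)
t(g) = -27/32 + 1/g (t(g) = 1/g + (27/8)/(-4) = 1/g + (27/8)*(-1/4) = 1/g - 27/32 = -27/32 + 1/g)
48*19 + t(P(6, 2)) = 48*19 + (-27/32 + 1/4) = 912 + (-27/32 + 1/4) = 912 - 19/32 = 29165/32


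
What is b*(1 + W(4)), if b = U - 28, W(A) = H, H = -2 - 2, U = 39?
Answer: -33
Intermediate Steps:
H = -4
W(A) = -4
b = 11 (b = 39 - 28 = 11)
b*(1 + W(4)) = 11*(1 - 4) = 11*(-3) = -33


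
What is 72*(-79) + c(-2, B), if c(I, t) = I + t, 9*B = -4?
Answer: -51214/9 ≈ -5690.4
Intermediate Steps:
B = -4/9 (B = (⅑)*(-4) = -4/9 ≈ -0.44444)
72*(-79) + c(-2, B) = 72*(-79) + (-2 - 4/9) = -5688 - 22/9 = -51214/9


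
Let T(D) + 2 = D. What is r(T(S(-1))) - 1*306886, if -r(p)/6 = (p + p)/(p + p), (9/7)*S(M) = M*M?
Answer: -306892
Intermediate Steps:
S(M) = 7*M²/9 (S(M) = 7*(M*M)/9 = 7*M²/9)
T(D) = -2 + D
r(p) = -6 (r(p) = -6*(p + p)/(p + p) = -6*2*p/(2*p) = -6*2*p*1/(2*p) = -6*1 = -6)
r(T(S(-1))) - 1*306886 = -6 - 1*306886 = -6 - 306886 = -306892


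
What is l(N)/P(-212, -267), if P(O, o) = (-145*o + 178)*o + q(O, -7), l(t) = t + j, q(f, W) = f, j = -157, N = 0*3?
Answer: 157/10384643 ≈ 1.5118e-5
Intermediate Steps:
N = 0
l(t) = -157 + t (l(t) = t - 157 = -157 + t)
P(O, o) = O + o*(178 - 145*o) (P(O, o) = (-145*o + 178)*o + O = (178 - 145*o)*o + O = o*(178 - 145*o) + O = O + o*(178 - 145*o))
l(N)/P(-212, -267) = (-157 + 0)/(-212 - 145*(-267)² + 178*(-267)) = -157/(-212 - 145*71289 - 47526) = -157/(-212 - 10336905 - 47526) = -157/(-10384643) = -157*(-1/10384643) = 157/10384643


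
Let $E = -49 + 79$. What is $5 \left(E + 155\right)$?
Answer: $925$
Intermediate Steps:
$E = 30$
$5 \left(E + 155\right) = 5 \left(30 + 155\right) = 5 \cdot 185 = 925$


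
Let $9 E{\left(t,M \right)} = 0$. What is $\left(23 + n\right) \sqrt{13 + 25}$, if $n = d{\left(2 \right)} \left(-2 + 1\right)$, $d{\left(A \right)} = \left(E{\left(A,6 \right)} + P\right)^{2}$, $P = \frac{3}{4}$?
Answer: $\frac{359 \sqrt{38}}{16} \approx 138.31$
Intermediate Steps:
$E{\left(t,M \right)} = 0$ ($E{\left(t,M \right)} = \frac{1}{9} \cdot 0 = 0$)
$P = \frac{3}{4}$ ($P = 3 \cdot \frac{1}{4} = \frac{3}{4} \approx 0.75$)
$d{\left(A \right)} = \frac{9}{16}$ ($d{\left(A \right)} = \left(0 + \frac{3}{4}\right)^{2} = \left(\frac{3}{4}\right)^{2} = \frac{9}{16}$)
$n = - \frac{9}{16}$ ($n = \frac{9 \left(-2 + 1\right)}{16} = \frac{9}{16} \left(-1\right) = - \frac{9}{16} \approx -0.5625$)
$\left(23 + n\right) \sqrt{13 + 25} = \left(23 - \frac{9}{16}\right) \sqrt{13 + 25} = \frac{359 \sqrt{38}}{16}$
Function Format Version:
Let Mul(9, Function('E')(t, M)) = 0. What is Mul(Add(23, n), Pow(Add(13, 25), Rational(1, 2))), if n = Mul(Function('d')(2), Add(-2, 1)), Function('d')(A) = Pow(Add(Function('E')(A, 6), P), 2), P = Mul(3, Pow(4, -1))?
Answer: Mul(Rational(359, 16), Pow(38, Rational(1, 2))) ≈ 138.31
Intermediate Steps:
Function('E')(t, M) = 0 (Function('E')(t, M) = Mul(Rational(1, 9), 0) = 0)
P = Rational(3, 4) (P = Mul(3, Rational(1, 4)) = Rational(3, 4) ≈ 0.75000)
Function('d')(A) = Rational(9, 16) (Function('d')(A) = Pow(Add(0, Rational(3, 4)), 2) = Pow(Rational(3, 4), 2) = Rational(9, 16))
n = Rational(-9, 16) (n = Mul(Rational(9, 16), Add(-2, 1)) = Mul(Rational(9, 16), -1) = Rational(-9, 16) ≈ -0.56250)
Mul(Add(23, n), Pow(Add(13, 25), Rational(1, 2))) = Mul(Add(23, Rational(-9, 16)), Pow(Add(13, 25), Rational(1, 2))) = Mul(Rational(359, 16), Pow(38, Rational(1, 2)))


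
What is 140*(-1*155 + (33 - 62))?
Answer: -25760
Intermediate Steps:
140*(-1*155 + (33 - 62)) = 140*(-155 - 29) = 140*(-184) = -25760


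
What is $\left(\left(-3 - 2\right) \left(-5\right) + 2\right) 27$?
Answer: $729$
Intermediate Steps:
$\left(\left(-3 - 2\right) \left(-5\right) + 2\right) 27 = \left(\left(-5\right) \left(-5\right) + 2\right) 27 = \left(25 + 2\right) 27 = 27 \cdot 27 = 729$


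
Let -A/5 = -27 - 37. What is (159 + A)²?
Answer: 229441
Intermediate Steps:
A = 320 (A = -5*(-27 - 37) = -5*(-64) = 320)
(159 + A)² = (159 + 320)² = 479² = 229441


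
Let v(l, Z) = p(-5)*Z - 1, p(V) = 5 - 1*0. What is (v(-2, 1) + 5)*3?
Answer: 27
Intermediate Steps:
p(V) = 5 (p(V) = 5 + 0 = 5)
v(l, Z) = -1 + 5*Z (v(l, Z) = 5*Z - 1 = -1 + 5*Z)
(v(-2, 1) + 5)*3 = ((-1 + 5*1) + 5)*3 = ((-1 + 5) + 5)*3 = (4 + 5)*3 = 9*3 = 27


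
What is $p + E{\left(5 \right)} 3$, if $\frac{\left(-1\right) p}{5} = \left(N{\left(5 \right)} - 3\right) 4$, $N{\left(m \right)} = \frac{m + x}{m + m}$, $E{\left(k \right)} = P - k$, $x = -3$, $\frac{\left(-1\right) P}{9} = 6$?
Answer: $-121$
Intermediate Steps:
$P = -54$ ($P = \left(-9\right) 6 = -54$)
$E{\left(k \right)} = -54 - k$
$N{\left(m \right)} = \frac{-3 + m}{2 m}$ ($N{\left(m \right)} = \frac{m - 3}{m + m} = \frac{-3 + m}{2 m}$)
$p = 56$ ($p = - 5 \left(\frac{-3 + 5}{2 \cdot 5} - 3\right) 4 = - 5 \left(\frac{1}{2} \cdot \frac{1}{5} \cdot 2 - 3\right) 4 = - 5 \left(\frac{1}{5} - 3\right) 4 = - 5 \left(\left(- \frac{14}{5}\right) 4\right) = \left(-5\right) \left(- \frac{56}{5}\right) = 56$)
$p + E{\left(5 \right)} 3 = 56 + \left(-54 - 5\right) 3 = 56 - 177 = -121$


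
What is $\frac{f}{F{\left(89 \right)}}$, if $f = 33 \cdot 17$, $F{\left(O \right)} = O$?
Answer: $\frac{561}{89} \approx 6.3034$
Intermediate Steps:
$f = 561$
$\frac{f}{F{\left(89 \right)}} = \frac{561}{89}$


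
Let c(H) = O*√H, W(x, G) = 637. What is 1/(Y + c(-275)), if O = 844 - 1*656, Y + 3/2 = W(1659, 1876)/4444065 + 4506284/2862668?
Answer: 3006239794748518410111330/393270321076598981315231616863929 - 38033880159887762660987454000*I*√11/393270321076598981315231616863929 ≈ 7.6442e-9 - 0.00032076*I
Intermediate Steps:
Y = 472609262923/6360941332710 (Y = -3/2 + (637/4444065 + 4506284/2862668) = -3/2 + (637*(1/4444065) + 4506284*(1/2862668)) = -3/2 + (637/4444065 + 1126571/715667) = -3/2 + 5007010630994/3180470666355 = 472609262923/6360941332710 ≈ 0.074299)
O = 188 (O = 844 - 656 = 188)
c(H) = 188*√H
1/(Y + c(-275)) = 1/(472609262923/6360941332710 + 188*√(-275)) = 1/(472609262923/6360941332710 + 188*(5*I*√11)) = 1/(472609262923/6360941332710 + 940*I*√11)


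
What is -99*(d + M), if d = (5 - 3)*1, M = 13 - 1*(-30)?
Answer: -4455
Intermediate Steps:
M = 43 (M = 13 + 30 = 43)
d = 2 (d = 2*1 = 2)
-99*(d + M) = -99*(2 + 43) = -99*45 = -4455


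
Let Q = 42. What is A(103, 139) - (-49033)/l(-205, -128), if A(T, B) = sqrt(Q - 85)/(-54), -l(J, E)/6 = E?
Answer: 49033/768 - I*sqrt(43)/54 ≈ 63.845 - 0.12143*I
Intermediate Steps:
l(J, E) = -6*E
A(T, B) = -I*sqrt(43)/54 (A(T, B) = sqrt(42 - 85)/(-54) = sqrt(-43)*(-1/54) = (I*sqrt(43))*(-1/54) = -I*sqrt(43)/54)
A(103, 139) - (-49033)/l(-205, -128) = -I*sqrt(43)/54 - (-49033)/((-6*(-128))) = -I*sqrt(43)/54 - (-49033)/768 = -I*sqrt(43)/54 - 1*(-49033/768) = -I*sqrt(43)/54 + 49033/768 = 49033/768 - I*sqrt(43)/54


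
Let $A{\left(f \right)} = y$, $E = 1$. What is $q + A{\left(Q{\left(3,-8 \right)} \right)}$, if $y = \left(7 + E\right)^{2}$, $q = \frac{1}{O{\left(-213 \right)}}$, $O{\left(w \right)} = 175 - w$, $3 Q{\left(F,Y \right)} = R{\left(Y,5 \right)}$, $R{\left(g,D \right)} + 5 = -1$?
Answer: $\frac{24833}{388} \approx 64.003$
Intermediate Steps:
$R{\left(g,D \right)} = -6$ ($R{\left(g,D \right)} = -5 - 1 = -6$)
$Q{\left(F,Y \right)} = -2$ ($Q{\left(F,Y \right)} = \frac{1}{3} \left(-6\right) = -2$)
$q = \frac{1}{388}$ ($q = \frac{1}{175 - -213} = \frac{1}{175 + 213} = \frac{1}{388} \approx 0.0025773$)
$y = 64$ ($y = \left(7 + 1\right)^{2} = 8^{2} = 64$)
$A{\left(f \right)} = 64$
$q + A{\left(Q{\left(3,-8 \right)} \right)} = \frac{1}{388} + 64 = \frac{24833}{388}$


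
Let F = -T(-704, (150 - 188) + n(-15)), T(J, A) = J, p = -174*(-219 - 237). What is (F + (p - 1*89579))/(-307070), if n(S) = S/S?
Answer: 9531/307070 ≈ 0.031039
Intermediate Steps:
p = 79344 (p = -174*(-456) = 79344)
n(S) = 1
F = 704 (F = -1*(-704) = 704)
(F + (p - 1*89579))/(-307070) = (704 + (79344 - 1*89579))/(-307070) = (704 + (79344 - 89579))*(-1/307070) = (704 - 10235)*(-1/307070) = -9531*(-1/307070) = 9531/307070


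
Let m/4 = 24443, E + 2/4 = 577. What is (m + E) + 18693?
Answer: 234083/2 ≈ 1.1704e+5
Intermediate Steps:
E = 1153/2 (E = -½ + 577 = 1153/2 ≈ 576.50)
m = 97772 (m = 4*24443 = 97772)
(m + E) + 18693 = (97772 + 1153/2) + 18693 = 196697/2 + 18693 = 234083/2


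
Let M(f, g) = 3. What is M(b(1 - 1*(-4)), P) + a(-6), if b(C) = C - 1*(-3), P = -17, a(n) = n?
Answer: -3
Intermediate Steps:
b(C) = 3 + C (b(C) = C + 3 = 3 + C)
M(b(1 - 1*(-4)), P) + a(-6) = 3 - 6 = -3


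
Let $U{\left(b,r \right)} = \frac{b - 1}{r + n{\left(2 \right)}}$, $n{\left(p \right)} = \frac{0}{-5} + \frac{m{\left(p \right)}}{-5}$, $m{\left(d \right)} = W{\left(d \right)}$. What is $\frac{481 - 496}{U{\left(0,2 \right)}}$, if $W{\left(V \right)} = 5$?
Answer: $15$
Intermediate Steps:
$m{\left(d \right)} = 5$
$n{\left(p \right)} = -1$ ($n{\left(p \right)} = \frac{0}{-5} + \frac{5}{-5} = 0 \left(- \frac{1}{5}\right) + 5 \left(- \frac{1}{5}\right) = 0 - 1 = -1$)
$U{\left(b,r \right)} = \frac{-1 + b}{-1 + r}$ ($U{\left(b,r \right)} = \frac{b - 1}{r - 1} = \frac{-1 + b}{-1 + r}$)
$\frac{481 - 496}{U{\left(0,2 \right)}} = \frac{481 - 496}{\frac{1}{-1 + 2} \left(-1 + 0\right)} = - \frac{15}{1^{-1} \left(-1\right)} = - \frac{15}{1 \left(-1\right)} = - \frac{15}{-1} = \left(-15\right) \left(-1\right) = 15$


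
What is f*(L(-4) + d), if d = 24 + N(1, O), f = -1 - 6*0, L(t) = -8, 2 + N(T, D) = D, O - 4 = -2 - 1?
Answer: -15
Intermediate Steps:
O = 1 (O = 4 + (-2 - 1) = 4 - 3 = 1)
N(T, D) = -2 + D
f = -1 (f = -1 + 0 = -1)
d = 23 (d = 24 + (-2 + 1) = 24 - 1 = 23)
f*(L(-4) + d) = -(-8 + 23) = -1*15 = -15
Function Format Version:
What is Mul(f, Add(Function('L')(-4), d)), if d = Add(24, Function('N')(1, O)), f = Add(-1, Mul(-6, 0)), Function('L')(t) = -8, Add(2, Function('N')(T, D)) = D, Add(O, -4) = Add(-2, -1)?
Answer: -15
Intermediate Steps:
O = 1 (O = Add(4, Add(-2, -1)) = Add(4, -3) = 1)
Function('N')(T, D) = Add(-2, D)
f = -1 (f = Add(-1, 0) = -1)
d = 23 (d = Add(24, Add(-2, 1)) = Add(24, -1) = 23)
Mul(f, Add(Function('L')(-4), d)) = Mul(-1, Add(-8, 23)) = Mul(-1, 15) = -15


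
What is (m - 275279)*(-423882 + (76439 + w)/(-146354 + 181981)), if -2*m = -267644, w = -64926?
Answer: 2136231628693957/35627 ≈ 5.9961e+10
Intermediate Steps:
m = 133822 (m = -½*(-267644) = 133822)
(m - 275279)*(-423882 + (76439 + w)/(-146354 + 181981)) = (133822 - 275279)*(-423882 + (76439 - 64926)/(-146354 + 181981)) = -141457*(-423882 + 11513/35627) = -141457*(-15101632501/35627) = 2136231628693957/35627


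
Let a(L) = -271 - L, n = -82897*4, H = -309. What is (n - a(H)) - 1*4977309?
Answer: -5308935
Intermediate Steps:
n = -331588
(n - a(H)) - 1*4977309 = (-331588 - (-271 - 1*(-309))) - 1*4977309 = (-331588 - (-271 + 309)) - 4977309 = (-331588 - 1*38) - 4977309 = (-331588 - 38) - 4977309 = -331626 - 4977309 = -5308935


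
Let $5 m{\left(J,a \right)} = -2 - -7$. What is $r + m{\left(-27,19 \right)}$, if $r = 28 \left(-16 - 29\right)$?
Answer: $-1259$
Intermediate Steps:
$m{\left(J,a \right)} = 1$ ($m{\left(J,a \right)} = \frac{-2 - -7}{5} = \frac{-2 + 7}{5} = \frac{1}{5} \cdot 5 = 1$)
$r = -1260$ ($r = 28 \left(-45\right) = -1260$)
$r + m{\left(-27,19 \right)} = -1260 + 1 = -1259$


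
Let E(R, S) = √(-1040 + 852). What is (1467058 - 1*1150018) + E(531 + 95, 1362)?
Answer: 317040 + 2*I*√47 ≈ 3.1704e+5 + 13.711*I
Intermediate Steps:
E(R, S) = 2*I*√47 (E(R, S) = √(-188) = 2*I*√47)
(1467058 - 1*1150018) + E(531 + 95, 1362) = (1467058 - 1*1150018) + 2*I*√47 = (1467058 - 1150018) + 2*I*√47 = 317040 + 2*I*√47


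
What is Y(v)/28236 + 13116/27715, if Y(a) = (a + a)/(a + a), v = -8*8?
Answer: 370371091/782560740 ≈ 0.47328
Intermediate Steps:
v = -64
Y(a) = 1 (Y(a) = (2*a)/((2*a)) = (2*a)*(1/(2*a)) = 1)
Y(v)/28236 + 13116/27715 = 1/28236 + 13116/27715 = 370371091/782560740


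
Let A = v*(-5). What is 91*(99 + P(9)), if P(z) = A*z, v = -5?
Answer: 29484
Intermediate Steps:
A = 25 (A = -5*(-5) = 25)
P(z) = 25*z
91*(99 + P(9)) = 91*(99 + 25*9) = 91*(99 + 225) = 91*324 = 29484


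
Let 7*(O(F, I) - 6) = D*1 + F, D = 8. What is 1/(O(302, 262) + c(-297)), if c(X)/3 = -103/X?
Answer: 693/35569 ≈ 0.019483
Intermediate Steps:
c(X) = -309/X (c(X) = 3*(-103/X) = -309/X)
O(F, I) = 50/7 + F/7 (O(F, I) = 6 + (8*1 + F)/7 = 6 + (8 + F)/7 = 6 + (8/7 + F/7) = 50/7 + F/7)
1/(O(302, 262) + c(-297)) = 1/((50/7 + (1/7)*302) - 309/(-297)) = 1/((50/7 + 302/7) - 309*(-1/297)) = 1/(352/7 + 103/99) = 1/(35569/693) = 693/35569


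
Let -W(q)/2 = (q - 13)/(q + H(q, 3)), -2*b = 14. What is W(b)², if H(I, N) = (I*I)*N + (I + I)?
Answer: 400/3969 ≈ 0.10078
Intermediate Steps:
H(I, N) = 2*I + N*I² (H(I, N) = I²*N + 2*I = N*I² + 2*I = 2*I + N*I²)
b = -7 (b = -½*14 = -7)
W(q) = -2*(-13 + q)/(q + q*(2 + 3*q)) (W(q) = -2*(q - 13)/(q + q*(2 + q*3)) = -2*(-13 + q)/(q + q*(2 + 3*q)))
W(b)² = ((⅔)*(13 - 1*(-7))/(-7*(1 - 7)))² = ((⅔)*(-⅐)*(13 + 7)/(-6))² = ((⅔)*(-⅐)*(-⅙)*20)² = (20/63)² = 400/3969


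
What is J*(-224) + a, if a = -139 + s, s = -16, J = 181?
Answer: -40699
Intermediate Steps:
a = -155 (a = -139 - 16 = -155)
J*(-224) + a = 181*(-224) - 155 = -40544 - 155 = -40699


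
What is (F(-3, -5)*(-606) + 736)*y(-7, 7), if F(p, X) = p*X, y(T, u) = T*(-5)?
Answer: -292390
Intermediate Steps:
y(T, u) = -5*T
F(p, X) = X*p
(F(-3, -5)*(-606) + 736)*y(-7, 7) = (-5*(-3)*(-606) + 736)*(-5*(-7)) = (15*(-606) + 736)*35 = (-9090 + 736)*35 = -8354*35 = -292390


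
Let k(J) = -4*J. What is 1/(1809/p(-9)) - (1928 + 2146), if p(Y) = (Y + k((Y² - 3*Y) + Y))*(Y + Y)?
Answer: -272688/67 ≈ -4070.0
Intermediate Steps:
p(Y) = 2*Y*(-4*Y² + 9*Y) (p(Y) = (Y - 4*((Y² - 3*Y) + Y))*(Y + Y) = (Y - 4*(Y² - 2*Y))*(2*Y) = (Y + (-4*Y² + 8*Y))*(2*Y) = (-4*Y² + 9*Y)*(2*Y) = 2*Y*(-4*Y² + 9*Y))
1/(1809/p(-9)) - (1928 + 2146) = 1/(1809/(((-9)²*(18 - 8*(-9))))) - (1928 + 2146) = 1/(1809/((81*(18 + 72)))) - 1*4074 = 1/(1809/((81*90))) - 4074 = 1/(1809/7290) - 4074 = 1/(1809*(1/7290)) - 4074 = 1/(67/270) - 4074 = 270/67 - 4074 = -272688/67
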